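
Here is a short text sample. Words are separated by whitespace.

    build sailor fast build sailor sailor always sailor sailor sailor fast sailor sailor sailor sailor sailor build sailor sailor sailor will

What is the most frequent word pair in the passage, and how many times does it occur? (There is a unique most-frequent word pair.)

Bigram frequencies (highest first):
  sailor sailor: 9
  build sailor: 3
  sailor fast: 2
  fast build: 1
  sailor always: 1
  always sailor: 1
  … (3 more, each ≤ 1)

"sailor sailor", 9 times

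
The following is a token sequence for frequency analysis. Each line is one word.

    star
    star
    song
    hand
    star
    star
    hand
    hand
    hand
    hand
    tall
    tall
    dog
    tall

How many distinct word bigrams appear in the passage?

10

14 tokens → 13 bigram windows in total.
Repeated bigrams (each contributes count−1 duplicates):
  hand hand: 3
  star star: 2
3 duplicate windows → 13 − 3 = 10 distinct.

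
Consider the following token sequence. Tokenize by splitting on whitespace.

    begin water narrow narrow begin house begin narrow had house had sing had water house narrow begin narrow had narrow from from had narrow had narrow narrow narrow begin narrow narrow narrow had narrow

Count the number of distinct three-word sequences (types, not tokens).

34 tokens → 32 trigram windows in total.
Repeated trigrams (each contributes count−1 duplicates):
  narrow had narrow: 3
  begin narrow had: 2
  narrow begin narrow: 2
  narrow narrow begin: 2
  narrow narrow narrow: 2
6 duplicate windows → 32 − 6 = 26 distinct.

26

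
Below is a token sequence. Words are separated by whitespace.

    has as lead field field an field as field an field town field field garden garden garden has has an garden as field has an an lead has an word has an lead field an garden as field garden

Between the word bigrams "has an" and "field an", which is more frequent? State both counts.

"has an": 4 occurrences
"field an": 3 occurrences

"has an" (4 vs 3)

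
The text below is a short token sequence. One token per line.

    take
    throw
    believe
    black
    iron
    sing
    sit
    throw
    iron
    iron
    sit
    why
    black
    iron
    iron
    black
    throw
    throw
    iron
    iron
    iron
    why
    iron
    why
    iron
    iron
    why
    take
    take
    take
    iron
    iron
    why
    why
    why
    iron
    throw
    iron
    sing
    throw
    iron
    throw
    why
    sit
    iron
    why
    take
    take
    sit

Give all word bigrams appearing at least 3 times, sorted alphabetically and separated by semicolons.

iron iron; iron why; take take; throw iron; why iron

Bigram counts meeting the condition (at least 3 times):
  iron iron: 6
  iron why: 5
  take take: 3
  throw iron: 4
  why iron: 3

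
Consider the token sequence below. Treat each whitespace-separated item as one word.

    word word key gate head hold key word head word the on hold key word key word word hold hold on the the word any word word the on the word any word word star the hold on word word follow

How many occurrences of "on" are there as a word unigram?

4

Scanning the 41 tokens for "on":
  position 12: on
  position 21: on
  position 29: on
  position 38: on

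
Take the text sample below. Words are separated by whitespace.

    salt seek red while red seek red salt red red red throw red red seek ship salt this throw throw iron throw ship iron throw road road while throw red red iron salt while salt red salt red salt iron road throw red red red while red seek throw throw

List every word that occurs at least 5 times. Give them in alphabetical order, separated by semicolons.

red; salt; throw

Unigram counts meeting the condition (at least 5 times):
  red: 16
  salt: 7
  throw: 9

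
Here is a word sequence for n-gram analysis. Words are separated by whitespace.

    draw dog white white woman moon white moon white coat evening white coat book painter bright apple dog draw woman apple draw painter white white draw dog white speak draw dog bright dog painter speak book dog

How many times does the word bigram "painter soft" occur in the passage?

Scanning the 36 overlapping bigram windows for "painter soft":
  (none found)

0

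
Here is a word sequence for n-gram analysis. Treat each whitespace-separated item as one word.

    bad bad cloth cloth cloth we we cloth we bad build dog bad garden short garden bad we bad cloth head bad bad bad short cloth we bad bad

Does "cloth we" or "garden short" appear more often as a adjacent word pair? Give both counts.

"cloth we" (3 vs 1)

"cloth we": 3 occurrences
"garden short": 1 occurrence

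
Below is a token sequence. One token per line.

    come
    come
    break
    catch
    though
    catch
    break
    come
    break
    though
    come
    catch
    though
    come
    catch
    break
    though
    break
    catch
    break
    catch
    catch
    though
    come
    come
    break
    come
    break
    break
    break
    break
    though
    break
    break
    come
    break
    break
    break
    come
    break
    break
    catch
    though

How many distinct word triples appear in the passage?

28

43 tokens → 41 trigram windows in total.
Repeated trigrams (each contributes count−1 duplicates):
  break come break: 4
  break break break: 3
  come break break: 3
  break break come: 2
  break catch though: 2
  break though break: 2
  catch though come: 2
  come come break: 2
  … (1 more repeated)
13 duplicate windows → 41 − 13 = 28 distinct.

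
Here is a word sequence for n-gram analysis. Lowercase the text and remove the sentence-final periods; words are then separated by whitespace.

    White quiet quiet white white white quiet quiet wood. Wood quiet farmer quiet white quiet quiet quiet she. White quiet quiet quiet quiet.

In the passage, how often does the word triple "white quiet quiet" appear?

4

Scanning the 21 overlapping trigram windows for "white quiet quiet":
  position 1–3: white quiet quiet
  position 6–8: white quiet quiet
  position 14–16: white quiet quiet
  position 19–21: white quiet quiet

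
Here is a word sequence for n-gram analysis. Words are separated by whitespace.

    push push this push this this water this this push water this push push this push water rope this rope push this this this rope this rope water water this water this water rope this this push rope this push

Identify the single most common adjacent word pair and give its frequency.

"this push", 6 times

Bigram frequencies (highest first):
  this push: 6
  this this: 5
  push this: 4
  water this: 4
  rope this: 4
  this water: 3
  … (8 more, each ≤ 3)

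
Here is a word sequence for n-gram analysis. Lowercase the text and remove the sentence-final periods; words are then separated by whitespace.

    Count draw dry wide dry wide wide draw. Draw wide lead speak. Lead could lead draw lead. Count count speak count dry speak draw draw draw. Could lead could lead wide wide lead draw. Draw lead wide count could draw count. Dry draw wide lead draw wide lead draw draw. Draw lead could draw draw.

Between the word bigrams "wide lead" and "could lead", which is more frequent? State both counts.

"wide lead" (4 vs 3)

"wide lead": 4 occurrences
"could lead": 3 occurrences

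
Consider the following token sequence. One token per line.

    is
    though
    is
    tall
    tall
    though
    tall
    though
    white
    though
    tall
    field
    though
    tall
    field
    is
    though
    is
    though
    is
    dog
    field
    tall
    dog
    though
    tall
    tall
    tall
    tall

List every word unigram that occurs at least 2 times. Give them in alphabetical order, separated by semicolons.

dog; field; is; tall; though

Unigram counts meeting the condition (at least 2 times):
  dog: 2
  field: 3
  is: 5
  tall: 10
  though: 8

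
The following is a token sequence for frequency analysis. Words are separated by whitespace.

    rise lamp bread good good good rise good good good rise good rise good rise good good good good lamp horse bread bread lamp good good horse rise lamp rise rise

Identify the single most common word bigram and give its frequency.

"good good", 8 times

Bigram frequencies (highest first):
  good good: 8
  good rise: 4
  rise good: 4
  rise lamp: 2
  lamp bread: 1
  bread good: 1
  … (10 more, each ≤ 1)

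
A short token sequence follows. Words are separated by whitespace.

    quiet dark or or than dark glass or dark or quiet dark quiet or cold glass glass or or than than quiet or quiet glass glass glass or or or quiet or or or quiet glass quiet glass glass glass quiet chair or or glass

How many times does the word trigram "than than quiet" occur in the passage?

1

Scanning the 43 overlapping trigram windows for "than than quiet":
  position 20–22: than than quiet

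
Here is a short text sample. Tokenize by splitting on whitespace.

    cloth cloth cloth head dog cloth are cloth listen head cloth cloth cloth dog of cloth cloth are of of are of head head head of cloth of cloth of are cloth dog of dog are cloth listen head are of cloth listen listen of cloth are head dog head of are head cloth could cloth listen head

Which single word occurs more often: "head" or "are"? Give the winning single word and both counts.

"head": 10 occurrences
"are": 8 occurrences

"head" (10 vs 8)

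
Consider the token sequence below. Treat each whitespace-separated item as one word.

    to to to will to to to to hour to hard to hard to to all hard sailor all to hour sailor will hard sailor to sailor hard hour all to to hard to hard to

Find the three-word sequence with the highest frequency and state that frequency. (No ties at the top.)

"to hard to", 4 times

Trigram frequencies (highest first):
  to hard to: 4
  to to to: 3
  hard to hard: 2
  to to will: 1
  to will to: 1
  will to to: 1
  … (22 more, each ≤ 1)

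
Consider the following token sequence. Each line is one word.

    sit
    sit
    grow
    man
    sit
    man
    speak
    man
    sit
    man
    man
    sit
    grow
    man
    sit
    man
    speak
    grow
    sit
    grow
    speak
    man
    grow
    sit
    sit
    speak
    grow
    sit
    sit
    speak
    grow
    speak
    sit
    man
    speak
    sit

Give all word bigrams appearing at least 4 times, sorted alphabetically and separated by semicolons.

man sit; sit man

Bigram counts meeting the condition (at least 4 times):
  man sit: 4
  sit man: 4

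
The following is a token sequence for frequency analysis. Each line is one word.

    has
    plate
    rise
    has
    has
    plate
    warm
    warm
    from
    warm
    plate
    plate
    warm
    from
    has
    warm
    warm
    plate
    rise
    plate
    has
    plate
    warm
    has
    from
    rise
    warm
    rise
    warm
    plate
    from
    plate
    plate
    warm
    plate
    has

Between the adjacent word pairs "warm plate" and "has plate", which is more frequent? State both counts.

"warm plate" (4 vs 3)

"warm plate": 4 occurrences
"has plate": 3 occurrences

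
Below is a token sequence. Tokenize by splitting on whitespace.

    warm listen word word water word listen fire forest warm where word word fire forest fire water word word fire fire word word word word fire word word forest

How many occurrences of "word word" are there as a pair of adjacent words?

7

Scanning the 28 overlapping bigram windows for "word word":
  position 3–4: word word
  position 12–13: word word
  position 18–19: word word
  position 22–23: word word
  position 23–24: word word
  position 24–25: word word
  position 27–28: word word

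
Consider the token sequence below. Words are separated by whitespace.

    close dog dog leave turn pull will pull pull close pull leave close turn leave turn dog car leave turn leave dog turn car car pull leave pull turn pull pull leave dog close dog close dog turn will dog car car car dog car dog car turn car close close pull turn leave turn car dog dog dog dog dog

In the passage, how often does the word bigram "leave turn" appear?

4

Scanning the 60 overlapping bigram windows for "leave turn":
  position 4–5: leave turn
  position 15–16: leave turn
  position 19–20: leave turn
  position 54–55: leave turn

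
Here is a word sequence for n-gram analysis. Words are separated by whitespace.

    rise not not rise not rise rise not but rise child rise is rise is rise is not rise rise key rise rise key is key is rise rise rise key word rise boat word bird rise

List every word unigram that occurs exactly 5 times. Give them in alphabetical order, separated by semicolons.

Unigram counts meeting the condition (exactly 5 times):
  is: 5
  not: 5

is; not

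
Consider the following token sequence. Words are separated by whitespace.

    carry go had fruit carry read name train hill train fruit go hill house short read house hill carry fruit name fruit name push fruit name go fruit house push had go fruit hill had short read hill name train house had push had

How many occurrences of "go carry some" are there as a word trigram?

Scanning the 42 overlapping trigram windows for "go carry some":
  (none found)

0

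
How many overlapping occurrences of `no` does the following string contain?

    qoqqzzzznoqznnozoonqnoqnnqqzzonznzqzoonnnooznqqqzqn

4

Sliding a length-2 window over the 51 characters (50 positions):
  position 9–10: no
  position 14–15: no
  position 21–22: no
  position 41–42: no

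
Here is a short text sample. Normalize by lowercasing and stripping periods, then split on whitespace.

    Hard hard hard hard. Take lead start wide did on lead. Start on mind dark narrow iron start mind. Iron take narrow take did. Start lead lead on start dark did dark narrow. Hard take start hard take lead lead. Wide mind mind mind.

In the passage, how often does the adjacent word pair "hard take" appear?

Scanning the 43 overlapping bigram windows for "hard take":
  position 4–5: hard take
  position 34–35: hard take
  position 37–38: hard take

3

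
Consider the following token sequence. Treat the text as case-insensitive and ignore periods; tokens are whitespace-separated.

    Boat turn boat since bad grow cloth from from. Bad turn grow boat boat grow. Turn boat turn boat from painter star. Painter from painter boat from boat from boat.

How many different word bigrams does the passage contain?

22

30 tokens → 29 bigram windows in total.
Repeated bigrams (each contributes count−1 duplicates):
  boat from: 3
  turn boat: 3
  boat turn: 2
  from boat: 2
  from painter: 2
7 duplicate windows → 29 − 7 = 22 distinct.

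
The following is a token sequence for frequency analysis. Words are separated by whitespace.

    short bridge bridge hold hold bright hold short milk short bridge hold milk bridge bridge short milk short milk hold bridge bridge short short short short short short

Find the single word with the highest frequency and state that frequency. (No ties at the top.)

"short", 11 times

Unigram frequencies (highest first):
  short: 11
  bridge: 7
  hold: 5
  milk: 4
  bright: 1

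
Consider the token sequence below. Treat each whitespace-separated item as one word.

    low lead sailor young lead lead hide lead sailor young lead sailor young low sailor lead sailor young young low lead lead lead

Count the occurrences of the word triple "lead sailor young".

Scanning the 21 overlapping trigram windows for "lead sailor young":
  position 2–4: lead sailor young
  position 8–10: lead sailor young
  position 11–13: lead sailor young
  position 16–18: lead sailor young

4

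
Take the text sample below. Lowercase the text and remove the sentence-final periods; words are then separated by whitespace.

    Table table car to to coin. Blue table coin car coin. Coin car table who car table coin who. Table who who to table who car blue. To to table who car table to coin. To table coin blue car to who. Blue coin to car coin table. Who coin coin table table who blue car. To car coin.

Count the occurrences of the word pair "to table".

3

Scanning the 58 overlapping bigram windows for "to table":
  position 23–24: to table
  position 29–30: to table
  position 36–37: to table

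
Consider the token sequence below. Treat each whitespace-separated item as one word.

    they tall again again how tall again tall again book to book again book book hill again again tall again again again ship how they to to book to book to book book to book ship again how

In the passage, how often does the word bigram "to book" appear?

5

Scanning the 37 overlapping bigram windows for "to book":
  position 11–12: to book
  position 27–28: to book
  position 29–30: to book
  position 31–32: to book
  position 34–35: to book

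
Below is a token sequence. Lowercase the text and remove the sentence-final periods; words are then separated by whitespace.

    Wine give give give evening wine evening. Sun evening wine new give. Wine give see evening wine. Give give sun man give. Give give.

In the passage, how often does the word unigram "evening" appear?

4

Scanning the 24 tokens for "evening":
  position 5: evening
  position 7: evening
  position 9: evening
  position 16: evening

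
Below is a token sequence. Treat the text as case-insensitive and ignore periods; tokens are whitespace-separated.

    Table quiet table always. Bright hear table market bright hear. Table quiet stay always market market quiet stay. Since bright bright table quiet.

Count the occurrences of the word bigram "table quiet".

3

Scanning the 22 overlapping bigram windows for "table quiet":
  position 1–2: table quiet
  position 11–12: table quiet
  position 22–23: table quiet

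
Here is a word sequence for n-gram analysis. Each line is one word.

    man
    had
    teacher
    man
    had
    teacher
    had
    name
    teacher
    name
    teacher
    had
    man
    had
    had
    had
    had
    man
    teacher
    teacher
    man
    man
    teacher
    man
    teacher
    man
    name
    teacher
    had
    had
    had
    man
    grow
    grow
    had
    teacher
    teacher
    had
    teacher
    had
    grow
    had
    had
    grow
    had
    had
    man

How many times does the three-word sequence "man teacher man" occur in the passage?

2

Scanning the 45 overlapping trigram windows for "man teacher man":
  position 22–24: man teacher man
  position 24–26: man teacher man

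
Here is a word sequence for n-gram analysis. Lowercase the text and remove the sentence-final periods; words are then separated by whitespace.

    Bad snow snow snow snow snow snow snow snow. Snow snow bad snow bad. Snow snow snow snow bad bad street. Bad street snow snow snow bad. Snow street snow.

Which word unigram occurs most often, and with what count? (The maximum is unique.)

"snow", 20 times

Unigram frequencies (highest first):
  snow: 20
  bad: 7
  street: 3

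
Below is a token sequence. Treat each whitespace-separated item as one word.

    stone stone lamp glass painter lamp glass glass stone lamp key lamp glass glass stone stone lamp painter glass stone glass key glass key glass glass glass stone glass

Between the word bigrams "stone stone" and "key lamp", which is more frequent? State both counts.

"stone stone" (2 vs 1)

"stone stone": 2 occurrences
"key lamp": 1 occurrence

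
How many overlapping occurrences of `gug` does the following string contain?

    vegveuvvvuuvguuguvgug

1

Sliding a length-3 window over the 21 characters (19 positions):
  position 19–21: gug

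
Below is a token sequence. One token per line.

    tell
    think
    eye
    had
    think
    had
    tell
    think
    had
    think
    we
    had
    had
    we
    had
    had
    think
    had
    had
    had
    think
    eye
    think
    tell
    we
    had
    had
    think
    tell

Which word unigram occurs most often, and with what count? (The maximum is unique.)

Unigram frequencies (highest first):
  had: 12
  think: 8
  tell: 4
  we: 3
  eye: 2

"had", 12 times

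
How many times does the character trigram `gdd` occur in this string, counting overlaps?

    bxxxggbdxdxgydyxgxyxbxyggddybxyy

Sliding a length-3 window over the 32 characters (30 positions):
  position 25–27: gdd

1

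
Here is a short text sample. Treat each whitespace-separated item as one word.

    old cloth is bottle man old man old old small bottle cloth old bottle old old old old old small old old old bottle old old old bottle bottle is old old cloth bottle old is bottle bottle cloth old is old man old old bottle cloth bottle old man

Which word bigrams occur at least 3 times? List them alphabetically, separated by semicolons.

Bigram counts meeting the condition (at least 3 times):
  bottle cloth: 3
  bottle old: 4
  man old: 3
  old bottle: 4
  old man: 3
  old old: 11

bottle cloth; bottle old; man old; old bottle; old man; old old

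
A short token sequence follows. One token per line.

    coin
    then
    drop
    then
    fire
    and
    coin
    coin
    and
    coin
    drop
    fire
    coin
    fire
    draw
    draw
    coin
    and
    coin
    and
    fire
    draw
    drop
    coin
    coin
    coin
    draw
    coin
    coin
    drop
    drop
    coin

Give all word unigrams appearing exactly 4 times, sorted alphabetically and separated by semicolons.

and; draw; fire

Unigram counts meeting the condition (exactly 4 times):
  and: 4
  draw: 4
  fire: 4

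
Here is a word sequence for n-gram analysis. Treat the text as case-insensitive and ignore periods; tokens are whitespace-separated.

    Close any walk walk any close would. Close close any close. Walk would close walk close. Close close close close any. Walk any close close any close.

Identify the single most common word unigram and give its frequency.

Unigram frequencies (highest first):
  close: 14
  any: 6
  walk: 5
  would: 2

"close", 14 times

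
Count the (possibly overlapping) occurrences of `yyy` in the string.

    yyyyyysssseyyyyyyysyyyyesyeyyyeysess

Sliding a length-3 window over the 36 characters (34 positions):
  position 1–3: yyy
  position 2–4: yyy
  position 3–5: yyy
  position 4–6: yyy
  position 12–14: yyy
  position 13–15: yyy
  position 14–16: yyy
  position 15–17: yyy
  position 16–18: yyy
  position 20–22: yyy
  … (2 more)

12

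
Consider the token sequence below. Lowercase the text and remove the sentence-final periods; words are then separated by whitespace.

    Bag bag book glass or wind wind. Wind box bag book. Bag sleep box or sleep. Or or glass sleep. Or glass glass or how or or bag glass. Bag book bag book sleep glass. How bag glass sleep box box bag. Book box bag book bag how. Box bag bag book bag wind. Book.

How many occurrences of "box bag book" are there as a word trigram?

Scanning the 53 overlapping trigram windows for "box bag book":
  position 9–11: box bag book
  position 41–43: box bag book
  position 44–46: box bag book

3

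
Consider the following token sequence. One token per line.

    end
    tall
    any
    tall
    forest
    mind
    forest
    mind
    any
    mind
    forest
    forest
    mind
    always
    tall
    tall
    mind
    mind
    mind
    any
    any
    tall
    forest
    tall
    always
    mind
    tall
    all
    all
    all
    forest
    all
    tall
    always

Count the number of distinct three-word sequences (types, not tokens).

34 tokens → 32 trigram windows in total.
Repeated trigrams (each contributes count−1 duplicates):
  any tall forest: 2
1 duplicate windows → 32 − 1 = 31 distinct.

31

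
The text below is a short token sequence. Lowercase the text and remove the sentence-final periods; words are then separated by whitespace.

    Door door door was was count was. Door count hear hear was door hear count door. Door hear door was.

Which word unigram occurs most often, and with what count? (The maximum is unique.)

Unigram frequencies (highest first):
  door: 8
  was: 5
  hear: 4
  count: 3

"door", 8 times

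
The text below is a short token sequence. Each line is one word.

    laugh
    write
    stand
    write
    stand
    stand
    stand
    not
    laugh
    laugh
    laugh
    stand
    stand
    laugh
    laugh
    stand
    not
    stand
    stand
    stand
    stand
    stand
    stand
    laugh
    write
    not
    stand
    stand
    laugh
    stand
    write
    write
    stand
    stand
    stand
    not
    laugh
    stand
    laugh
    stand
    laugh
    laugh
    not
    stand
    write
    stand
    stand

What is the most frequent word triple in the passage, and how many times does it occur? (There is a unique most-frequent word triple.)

"stand stand stand", 6 times

Trigram frequencies (highest first):
  stand stand stand: 6
  write stand stand: 3
  stand stand laugh: 3
  stand write stand: 2
  stand stand not: 2
  stand not laugh: 2
  … (22 more, each ≤ 2)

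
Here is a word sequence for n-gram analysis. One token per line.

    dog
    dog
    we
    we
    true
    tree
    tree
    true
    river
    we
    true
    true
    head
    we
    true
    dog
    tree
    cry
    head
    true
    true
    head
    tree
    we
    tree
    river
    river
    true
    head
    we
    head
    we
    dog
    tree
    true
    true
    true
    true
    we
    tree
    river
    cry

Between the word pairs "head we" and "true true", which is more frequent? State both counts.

"head we": 3 occurrences
"true true": 5 occurrences

"true true" (5 vs 3)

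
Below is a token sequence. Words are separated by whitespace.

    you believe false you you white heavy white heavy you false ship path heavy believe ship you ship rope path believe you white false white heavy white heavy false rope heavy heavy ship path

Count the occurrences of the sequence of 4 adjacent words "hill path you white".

0

Scanning the 31 overlapping 4-gram windows for "hill path you white":
  (none found)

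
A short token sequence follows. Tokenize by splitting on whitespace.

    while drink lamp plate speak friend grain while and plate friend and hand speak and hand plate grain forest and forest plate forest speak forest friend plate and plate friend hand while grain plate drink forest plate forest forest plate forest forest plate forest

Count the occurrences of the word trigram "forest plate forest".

4

Scanning the 42 overlapping trigram windows for "forest plate forest":
  position 21–23: forest plate forest
  position 36–38: forest plate forest
  position 39–41: forest plate forest
  position 42–44: forest plate forest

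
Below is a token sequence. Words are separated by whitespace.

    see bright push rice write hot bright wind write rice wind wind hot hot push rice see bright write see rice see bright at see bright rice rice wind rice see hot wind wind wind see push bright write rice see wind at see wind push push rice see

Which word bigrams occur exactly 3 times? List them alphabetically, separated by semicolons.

Bigram counts meeting the condition (exactly 3 times):
  push rice: 3
  wind wind: 3

push rice; wind wind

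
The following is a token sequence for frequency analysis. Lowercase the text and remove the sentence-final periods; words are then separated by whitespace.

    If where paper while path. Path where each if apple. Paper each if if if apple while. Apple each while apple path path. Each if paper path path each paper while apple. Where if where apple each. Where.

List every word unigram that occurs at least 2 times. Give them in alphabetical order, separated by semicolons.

Unigram counts meeting the condition (at least 2 times):
  apple: 6
  each: 6
  if: 7
  paper: 4
  path: 6
  where: 5
  while: 4

apple; each; if; paper; path; where; while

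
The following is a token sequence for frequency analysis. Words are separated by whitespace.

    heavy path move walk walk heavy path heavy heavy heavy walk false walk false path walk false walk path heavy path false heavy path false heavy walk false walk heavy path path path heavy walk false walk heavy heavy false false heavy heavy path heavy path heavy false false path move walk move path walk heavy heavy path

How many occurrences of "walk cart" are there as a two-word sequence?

Scanning the 57 overlapping bigram windows for "walk cart":
  (none found)

0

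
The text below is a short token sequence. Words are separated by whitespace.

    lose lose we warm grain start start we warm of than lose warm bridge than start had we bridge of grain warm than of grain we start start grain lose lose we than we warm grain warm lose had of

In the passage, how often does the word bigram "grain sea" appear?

0

Scanning the 39 overlapping bigram windows for "grain sea":
  (none found)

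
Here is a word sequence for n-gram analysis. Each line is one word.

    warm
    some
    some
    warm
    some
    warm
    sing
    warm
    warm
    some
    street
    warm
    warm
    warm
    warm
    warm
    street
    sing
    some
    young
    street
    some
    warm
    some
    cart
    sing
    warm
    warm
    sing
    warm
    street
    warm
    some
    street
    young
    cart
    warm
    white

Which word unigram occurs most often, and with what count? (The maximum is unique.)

"warm", 16 times

Unigram frequencies (highest first):
  warm: 16
  some: 8
  street: 5
  sing: 4
  young: 2
  cart: 2
  … (1 more, each ≤ 1)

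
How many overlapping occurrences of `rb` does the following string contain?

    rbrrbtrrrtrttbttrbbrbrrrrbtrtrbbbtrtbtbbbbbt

Sliding a length-2 window over the 44 characters (43 positions):
  position 1–2: rb
  position 4–5: rb
  position 17–18: rb
  position 20–21: rb
  position 25–26: rb
  position 30–31: rb

6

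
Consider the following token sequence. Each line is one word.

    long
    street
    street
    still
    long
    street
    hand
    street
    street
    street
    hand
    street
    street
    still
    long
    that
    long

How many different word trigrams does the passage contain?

11

17 tokens → 15 trigram windows in total.
Repeated trigrams (each contributes count−1 duplicates):
  hand street street: 2
  street hand street: 2
  street still long: 2
  street street still: 2
4 duplicate windows → 15 − 4 = 11 distinct.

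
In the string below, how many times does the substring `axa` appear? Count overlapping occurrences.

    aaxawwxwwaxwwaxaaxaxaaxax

5

Sliding a length-3 window over the 25 characters (23 positions):
  position 2–4: axa
  position 14–16: axa
  position 17–19: axa
  position 19–21: axa
  position 22–24: axa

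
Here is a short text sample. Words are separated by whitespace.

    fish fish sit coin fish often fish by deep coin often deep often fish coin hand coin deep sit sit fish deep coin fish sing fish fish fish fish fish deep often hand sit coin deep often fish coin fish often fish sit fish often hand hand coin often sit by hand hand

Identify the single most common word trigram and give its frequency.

Trigram frequencies (highest first):
  fish fish fish: 3
  coin fish often: 2
  fish often fish: 2
  deep often fish: 2
  often fish coin: 2
  fish fish sit: 1
  … (39 more, each ≤ 1)

"fish fish fish", 3 times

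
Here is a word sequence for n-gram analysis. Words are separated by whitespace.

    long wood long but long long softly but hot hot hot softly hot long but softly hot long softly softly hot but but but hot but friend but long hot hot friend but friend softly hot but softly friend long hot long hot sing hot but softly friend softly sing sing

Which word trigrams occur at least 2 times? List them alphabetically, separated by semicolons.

but softly friend; hot but softly; softly hot but; softly hot long

Trigram counts meeting the condition (at least 2 times):
  but softly friend: 2
  hot but softly: 2
  softly hot but: 2
  softly hot long: 2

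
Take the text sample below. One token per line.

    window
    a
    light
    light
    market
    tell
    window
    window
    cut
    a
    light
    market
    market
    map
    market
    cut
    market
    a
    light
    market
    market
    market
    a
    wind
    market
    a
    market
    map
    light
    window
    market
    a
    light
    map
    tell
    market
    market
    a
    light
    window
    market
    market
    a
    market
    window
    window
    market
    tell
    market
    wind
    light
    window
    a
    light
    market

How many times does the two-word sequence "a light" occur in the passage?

6

Scanning the 54 overlapping bigram windows for "a light":
  position 2–3: a light
  position 10–11: a light
  position 18–19: a light
  position 32–33: a light
  position 38–39: a light
  position 53–54: a light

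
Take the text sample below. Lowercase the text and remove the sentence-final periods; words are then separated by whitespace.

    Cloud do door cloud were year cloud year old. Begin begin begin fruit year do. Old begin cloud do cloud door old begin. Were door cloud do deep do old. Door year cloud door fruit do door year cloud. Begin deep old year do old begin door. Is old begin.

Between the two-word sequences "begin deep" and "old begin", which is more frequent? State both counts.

"begin deep": 1 occurrence
"old begin": 5 occurrences

"old begin" (5 vs 1)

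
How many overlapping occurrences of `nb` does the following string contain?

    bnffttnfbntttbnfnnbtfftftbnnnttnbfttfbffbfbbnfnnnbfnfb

3

Sliding a length-2 window over the 54 characters (53 positions):
  position 18–19: nb
  position 32–33: nb
  position 49–50: nb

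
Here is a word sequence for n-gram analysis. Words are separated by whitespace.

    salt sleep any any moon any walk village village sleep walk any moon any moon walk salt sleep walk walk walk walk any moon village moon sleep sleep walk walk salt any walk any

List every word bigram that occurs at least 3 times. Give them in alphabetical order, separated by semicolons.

any moon; sleep walk; walk any; walk walk

Bigram counts meeting the condition (at least 3 times):
  any moon: 4
  sleep walk: 3
  walk any: 3
  walk walk: 4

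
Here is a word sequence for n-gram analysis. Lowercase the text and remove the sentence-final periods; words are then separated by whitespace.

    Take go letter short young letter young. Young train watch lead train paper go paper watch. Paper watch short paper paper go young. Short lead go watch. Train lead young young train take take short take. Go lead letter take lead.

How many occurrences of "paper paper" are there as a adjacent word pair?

Scanning the 40 overlapping bigram windows for "paper paper":
  position 20–21: paper paper

1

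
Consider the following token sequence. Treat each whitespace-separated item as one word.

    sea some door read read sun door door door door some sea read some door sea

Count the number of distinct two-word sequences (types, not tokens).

16 tokens → 15 bigram windows in total.
Repeated bigrams (each contributes count−1 duplicates):
  door door: 3
  some door: 2
3 duplicate windows → 15 − 3 = 12 distinct.

12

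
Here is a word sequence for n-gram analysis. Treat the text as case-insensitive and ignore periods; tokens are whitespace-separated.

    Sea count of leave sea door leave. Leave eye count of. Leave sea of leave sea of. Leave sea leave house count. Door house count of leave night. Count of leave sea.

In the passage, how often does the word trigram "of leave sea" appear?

Scanning the 30 overlapping trigram windows for "of leave sea":
  position 3–5: of leave sea
  position 11–13: of leave sea
  position 14–16: of leave sea
  position 17–19: of leave sea
  position 30–32: of leave sea

5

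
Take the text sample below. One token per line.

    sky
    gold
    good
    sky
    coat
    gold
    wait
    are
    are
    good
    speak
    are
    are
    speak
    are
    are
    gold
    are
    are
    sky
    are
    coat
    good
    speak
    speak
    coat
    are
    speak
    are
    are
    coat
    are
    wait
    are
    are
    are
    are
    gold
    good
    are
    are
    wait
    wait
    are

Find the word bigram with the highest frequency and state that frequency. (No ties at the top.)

Bigram frequencies (highest first):
  are are: 9
  wait are: 3
  speak are: 3
  gold good: 2
  good speak: 2
  are speak: 2
  … (18 more, each ≤ 2)

"are are", 9 times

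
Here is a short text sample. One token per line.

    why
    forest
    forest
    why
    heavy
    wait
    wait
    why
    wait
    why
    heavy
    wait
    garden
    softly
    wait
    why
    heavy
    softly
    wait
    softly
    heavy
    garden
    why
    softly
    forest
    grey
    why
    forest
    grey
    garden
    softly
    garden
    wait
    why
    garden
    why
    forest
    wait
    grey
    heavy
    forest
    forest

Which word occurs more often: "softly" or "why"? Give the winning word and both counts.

"softly": 5 occurrences
"why": 9 occurrences

"why" (9 vs 5)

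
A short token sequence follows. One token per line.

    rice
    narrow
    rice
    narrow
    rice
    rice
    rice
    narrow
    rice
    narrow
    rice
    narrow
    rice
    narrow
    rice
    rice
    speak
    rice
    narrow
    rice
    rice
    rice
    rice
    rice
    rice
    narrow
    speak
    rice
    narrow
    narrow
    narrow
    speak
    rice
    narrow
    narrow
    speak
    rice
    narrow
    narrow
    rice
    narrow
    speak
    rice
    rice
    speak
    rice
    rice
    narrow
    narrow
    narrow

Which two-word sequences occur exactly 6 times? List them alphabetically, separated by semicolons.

narrow narrow; speak rice

Bigram counts meeting the condition (exactly 6 times):
  narrow narrow: 6
  speak rice: 6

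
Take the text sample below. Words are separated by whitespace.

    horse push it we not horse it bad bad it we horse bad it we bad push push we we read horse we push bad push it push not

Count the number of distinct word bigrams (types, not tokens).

29 tokens → 28 bigram windows in total.
Repeated bigrams (each contributes count−1 duplicates):
  it we: 3
  bad it: 2
  bad push: 2
  push it: 2
5 duplicate windows → 28 − 5 = 23 distinct.

23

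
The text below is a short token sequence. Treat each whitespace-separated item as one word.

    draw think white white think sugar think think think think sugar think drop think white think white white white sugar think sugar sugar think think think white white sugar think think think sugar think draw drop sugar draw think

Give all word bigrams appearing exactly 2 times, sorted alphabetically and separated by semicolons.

Bigram counts meeting the condition (exactly 2 times):
  draw think: 2
  white sugar: 2
  white think: 2

draw think; white sugar; white think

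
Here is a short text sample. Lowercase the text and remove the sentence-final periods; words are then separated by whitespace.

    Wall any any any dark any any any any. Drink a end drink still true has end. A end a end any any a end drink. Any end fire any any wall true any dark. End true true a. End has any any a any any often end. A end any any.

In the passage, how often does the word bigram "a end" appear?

6

Scanning the 51 overlapping bigram windows for "a end":
  position 11–12: a end
  position 18–19: a end
  position 20–21: a end
  position 24–25: a end
  position 39–40: a end
  position 49–50: a end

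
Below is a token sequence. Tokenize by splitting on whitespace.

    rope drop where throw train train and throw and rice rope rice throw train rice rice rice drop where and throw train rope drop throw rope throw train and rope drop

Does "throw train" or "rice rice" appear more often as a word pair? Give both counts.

"throw train" (4 vs 2)

"throw train": 4 occurrences
"rice rice": 2 occurrences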